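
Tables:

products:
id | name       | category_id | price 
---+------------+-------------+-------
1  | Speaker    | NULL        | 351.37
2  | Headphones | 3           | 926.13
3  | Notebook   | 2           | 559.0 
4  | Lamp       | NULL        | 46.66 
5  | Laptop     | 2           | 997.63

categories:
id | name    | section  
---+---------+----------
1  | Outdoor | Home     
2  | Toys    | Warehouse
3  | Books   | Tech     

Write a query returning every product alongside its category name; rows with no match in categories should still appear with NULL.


LEFT JOIN keeps every row from products (the left table); where category_id has no match in categories, the category columns become NULL. Walk through each product:
  - product 1 (Speaker): category_id=NULL, no match -> kept with NULL
  - product 2 (Headphones): category_id=3 -> matches Books
  - product 3 (Notebook): category_id=2 -> matches Toys
  - product 4 (Lamp): category_id=NULL, no match -> kept with NULL
  - product 5 (Laptop): category_id=2 -> matches Toys
All 5 rows appear; 2 have NULL category.

SQL:
SELECT a.name, b.name AS category
FROM products a
LEFT JOIN categories b ON a.category_id = b.id

Result:
name       | category
-----------+---------
Speaker    | NULL    
Headphones | Books   
Notebook   | Toys    
Lamp       | NULL    
Laptop     | Toys    


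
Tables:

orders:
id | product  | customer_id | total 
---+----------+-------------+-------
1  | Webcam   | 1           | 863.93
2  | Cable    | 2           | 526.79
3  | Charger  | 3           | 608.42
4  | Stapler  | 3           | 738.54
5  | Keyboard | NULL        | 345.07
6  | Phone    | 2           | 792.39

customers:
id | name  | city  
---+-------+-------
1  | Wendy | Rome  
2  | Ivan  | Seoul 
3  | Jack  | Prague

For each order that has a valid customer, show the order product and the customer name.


INNER JOIN keeps only orders rows whose customer_id matches an id in customers. Walk through each order:
  - order 1 (Webcam): customer_id=1 -> matches Wendy
  - order 2 (Cable): customer_id=2 -> matches Ivan
  - order 3 (Charger): customer_id=3 -> matches Jack
  - order 4 (Stapler): customer_id=3 -> matches Jack
  - order 5 (Keyboard): customer_id=NULL, no match -> dropped
  - order 6 (Phone): customer_id=2 -> matches Ivan
So 1 of 6 rows is dropped.

SQL:
SELECT a.product, b.name AS customer
FROM orders a
INNER JOIN customers b ON a.customer_id = b.id

Result:
product | customer
--------+---------
Webcam  | Wendy   
Cable   | Ivan    
Charger | Jack    
Stapler | Jack    
Phone   | Ivan    


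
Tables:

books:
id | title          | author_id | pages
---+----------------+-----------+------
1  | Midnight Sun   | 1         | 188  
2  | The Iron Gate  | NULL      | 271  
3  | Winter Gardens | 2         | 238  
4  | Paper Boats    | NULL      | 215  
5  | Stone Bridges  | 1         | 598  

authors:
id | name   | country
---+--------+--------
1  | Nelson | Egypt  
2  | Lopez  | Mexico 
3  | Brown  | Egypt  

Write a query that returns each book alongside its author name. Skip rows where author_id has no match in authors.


INNER JOIN keeps only books rows whose author_id matches an id in authors. Walk through each book:
  - book 1 (Midnight Sun): author_id=1 -> matches Nelson
  - book 2 (The Iron Gate): author_id=NULL, no match -> dropped
  - book 3 (Winter Gardens): author_id=2 -> matches Lopez
  - book 4 (Paper Boats): author_id=NULL, no match -> dropped
  - book 5 (Stone Bridges): author_id=1 -> matches Nelson
So 2 of 5 rows are dropped.

SQL:
SELECT a.title, b.name AS author
FROM books a
INNER JOIN authors b ON a.author_id = b.id

Result:
title          | author
---------------+-------
Midnight Sun   | Nelson
Winter Gardens | Lopez 
Stone Bridges  | Nelson


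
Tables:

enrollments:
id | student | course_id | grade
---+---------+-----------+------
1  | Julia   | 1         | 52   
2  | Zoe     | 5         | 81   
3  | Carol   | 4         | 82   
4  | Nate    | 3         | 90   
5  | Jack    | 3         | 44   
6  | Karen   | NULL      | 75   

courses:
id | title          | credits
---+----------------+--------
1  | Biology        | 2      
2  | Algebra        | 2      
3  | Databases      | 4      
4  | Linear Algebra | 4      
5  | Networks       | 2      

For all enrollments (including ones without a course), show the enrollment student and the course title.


LEFT JOIN keeps every row from enrollments (the left table); where course_id has no match in courses, the course columns become NULL. Walk through each enrollment:
  - enrollment 1 (Julia): course_id=1 -> matches Biology
  - enrollment 2 (Zoe): course_id=5 -> matches Networks
  - enrollment 3 (Carol): course_id=4 -> matches Linear Algebra
  - enrollment 4 (Nate): course_id=3 -> matches Databases
  - enrollment 5 (Jack): course_id=3 -> matches Databases
  - enrollment 6 (Karen): course_id=NULL, no match -> kept with NULL
All 6 rows appear; 1 has NULL course.

SQL:
SELECT a.student, b.title AS course
FROM enrollments a
LEFT JOIN courses b ON a.course_id = b.id

Result:
student | course        
--------+---------------
Julia   | Biology       
Zoe     | Networks      
Carol   | Linear Algebra
Nate    | Databases     
Jack    | Databases     
Karen   | NULL          


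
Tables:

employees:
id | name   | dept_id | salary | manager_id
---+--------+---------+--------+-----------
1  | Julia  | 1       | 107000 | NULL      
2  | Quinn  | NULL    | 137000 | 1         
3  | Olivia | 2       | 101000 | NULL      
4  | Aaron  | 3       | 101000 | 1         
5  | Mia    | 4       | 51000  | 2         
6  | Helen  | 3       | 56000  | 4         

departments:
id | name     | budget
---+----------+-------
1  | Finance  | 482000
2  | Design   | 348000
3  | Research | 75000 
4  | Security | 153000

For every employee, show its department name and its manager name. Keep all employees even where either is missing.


Two LEFT JOINs from the same base table employees: one to departments via dept_id, one to employees itself via manager_id. Both are LEFT so every employee is preserved.
Match against departments:
  - employee 1 (Julia): dept_id=1 -> matches Finance
  - employee 2 (Quinn): dept_id=NULL, no match -> kept with NULL
  - employee 3 (Olivia): dept_id=2 -> matches Design
  - employee 4 (Aaron): dept_id=3 -> matches Research
  - employee 5 (Mia): dept_id=4 -> matches Security
  - employee 6 (Helen): dept_id=3 -> matches Research
Match against employees (self):
  - employee 1 (Julia): manager_id=NULL -> NULL
  - employee 2 (Quinn): manager_id=1 -> Julia
  - employee 3 (Olivia): manager_id=NULL -> NULL
  - employee 4 (Aaron): manager_id=1 -> Julia
  - employee 5 (Mia): manager_id=2 -> Quinn
  - employee 6 (Helen): manager_id=4 -> Aaron

SQL:
SELECT a.name, b.name AS department, c.name AS manager
FROM employees a
LEFT JOIN departments b ON a.dept_id = b.id
LEFT JOIN employees c ON a.manager_id = c.id

Result:
name   | department | manager
-------+------------+--------
Julia  | Finance    | NULL   
Quinn  | NULL       | Julia  
Olivia | Design     | NULL   
Aaron  | Research   | Julia  
Mia    | Security   | Quinn  
Helen  | Research   | Aaron  


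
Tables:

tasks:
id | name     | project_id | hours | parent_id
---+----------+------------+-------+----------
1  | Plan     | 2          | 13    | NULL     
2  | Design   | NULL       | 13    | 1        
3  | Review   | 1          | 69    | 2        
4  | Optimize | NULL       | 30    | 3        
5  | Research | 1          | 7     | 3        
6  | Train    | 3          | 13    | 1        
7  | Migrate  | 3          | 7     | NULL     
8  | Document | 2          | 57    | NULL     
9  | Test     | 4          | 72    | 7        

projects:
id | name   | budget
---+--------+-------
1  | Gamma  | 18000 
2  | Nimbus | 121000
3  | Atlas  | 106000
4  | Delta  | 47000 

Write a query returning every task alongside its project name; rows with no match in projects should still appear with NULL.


LEFT JOIN keeps every row from tasks (the left table); where project_id has no match in projects, the project columns become NULL. Walk through each task:
  - task 1 (Plan): project_id=2 -> matches Nimbus
  - task 2 (Design): project_id=NULL, no match -> kept with NULL
  - task 3 (Review): project_id=1 -> matches Gamma
  - task 4 (Optimize): project_id=NULL, no match -> kept with NULL
  - task 5 (Research): project_id=1 -> matches Gamma
  - task 6 (Train): project_id=3 -> matches Atlas
  - task 7 (Migrate): project_id=3 -> matches Atlas
  - task 8 (Document): project_id=2 -> matches Nimbus
  - task 9 (Test): project_id=4 -> matches Delta
All 9 rows appear; 2 have NULL project.

SQL:
SELECT a.name, b.name AS project
FROM tasks a
LEFT JOIN projects b ON a.project_id = b.id

Result:
name     | project
---------+--------
Plan     | Nimbus 
Design   | NULL   
Review   | Gamma  
Optimize | NULL   
Research | Gamma  
Train    | Atlas  
Migrate  | Atlas  
Document | Nimbus 
Test     | Delta  


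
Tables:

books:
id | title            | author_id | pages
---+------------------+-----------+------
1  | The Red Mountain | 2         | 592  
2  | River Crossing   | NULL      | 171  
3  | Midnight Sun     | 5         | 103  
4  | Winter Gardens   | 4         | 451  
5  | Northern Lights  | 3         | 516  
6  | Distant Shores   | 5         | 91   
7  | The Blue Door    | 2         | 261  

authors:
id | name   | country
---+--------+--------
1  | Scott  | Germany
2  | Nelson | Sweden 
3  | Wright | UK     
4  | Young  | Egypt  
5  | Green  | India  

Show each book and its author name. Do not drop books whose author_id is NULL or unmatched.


LEFT JOIN keeps every row from books (the left table); where author_id has no match in authors, the author columns become NULL. Walk through each book:
  - book 1 (The Red Mountain): author_id=2 -> matches Nelson
  - book 2 (River Crossing): author_id=NULL, no match -> kept with NULL
  - book 3 (Midnight Sun): author_id=5 -> matches Green
  - book 4 (Winter Gardens): author_id=4 -> matches Young
  - book 5 (Northern Lights): author_id=3 -> matches Wright
  - book 6 (Distant Shores): author_id=5 -> matches Green
  - book 7 (The Blue Door): author_id=2 -> matches Nelson
All 7 rows appear; 1 has NULL author.

SQL:
SELECT a.title, b.name AS author
FROM books a
LEFT JOIN authors b ON a.author_id = b.id

Result:
title            | author
-----------------+-------
The Red Mountain | Nelson
River Crossing   | NULL  
Midnight Sun     | Green 
Winter Gardens   | Young 
Northern Lights  | Wright
Distant Shores   | Green 
The Blue Door    | Nelson


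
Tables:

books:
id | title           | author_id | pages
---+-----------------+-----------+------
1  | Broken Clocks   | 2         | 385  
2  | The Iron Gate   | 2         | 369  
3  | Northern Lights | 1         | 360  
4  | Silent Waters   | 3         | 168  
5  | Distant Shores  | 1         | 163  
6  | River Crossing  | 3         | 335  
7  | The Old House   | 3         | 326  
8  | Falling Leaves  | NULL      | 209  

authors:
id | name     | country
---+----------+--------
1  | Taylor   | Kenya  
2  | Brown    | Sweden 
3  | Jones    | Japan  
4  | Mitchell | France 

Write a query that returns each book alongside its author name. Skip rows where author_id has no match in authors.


INNER JOIN keeps only books rows whose author_id matches an id in authors. Walk through each book:
  - book 1 (Broken Clocks): author_id=2 -> matches Brown
  - book 2 (The Iron Gate): author_id=2 -> matches Brown
  - book 3 (Northern Lights): author_id=1 -> matches Taylor
  - book 4 (Silent Waters): author_id=3 -> matches Jones
  - book 5 (Distant Shores): author_id=1 -> matches Taylor
  - book 6 (River Crossing): author_id=3 -> matches Jones
  - book 7 (The Old House): author_id=3 -> matches Jones
  - book 8 (Falling Leaves): author_id=NULL, no match -> dropped
So 1 of 8 rows is dropped.

SQL:
SELECT a.title, b.name AS author
FROM books a
INNER JOIN authors b ON a.author_id = b.id

Result:
title           | author
----------------+-------
Broken Clocks   | Brown 
The Iron Gate   | Brown 
Northern Lights | Taylor
Silent Waters   | Jones 
Distant Shores  | Taylor
River Crossing  | Jones 
The Old House   | Jones 


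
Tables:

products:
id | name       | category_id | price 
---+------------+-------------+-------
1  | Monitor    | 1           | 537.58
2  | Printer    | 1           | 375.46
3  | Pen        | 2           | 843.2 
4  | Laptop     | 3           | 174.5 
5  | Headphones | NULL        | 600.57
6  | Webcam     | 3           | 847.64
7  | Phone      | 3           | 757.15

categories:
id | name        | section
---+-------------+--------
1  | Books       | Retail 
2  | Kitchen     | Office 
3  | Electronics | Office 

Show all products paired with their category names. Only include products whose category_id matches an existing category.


INNER JOIN keeps only products rows whose category_id matches an id in categories. Walk through each product:
  - product 1 (Monitor): category_id=1 -> matches Books
  - product 2 (Printer): category_id=1 -> matches Books
  - product 3 (Pen): category_id=2 -> matches Kitchen
  - product 4 (Laptop): category_id=3 -> matches Electronics
  - product 5 (Headphones): category_id=NULL, no match -> dropped
  - product 6 (Webcam): category_id=3 -> matches Electronics
  - product 7 (Phone): category_id=3 -> matches Electronics
So 1 of 7 rows is dropped.

SQL:
SELECT a.name, b.name AS category
FROM products a
INNER JOIN categories b ON a.category_id = b.id

Result:
name    | category   
--------+------------
Monitor | Books      
Printer | Books      
Pen     | Kitchen    
Laptop  | Electronics
Webcam  | Electronics
Phone   | Electronics


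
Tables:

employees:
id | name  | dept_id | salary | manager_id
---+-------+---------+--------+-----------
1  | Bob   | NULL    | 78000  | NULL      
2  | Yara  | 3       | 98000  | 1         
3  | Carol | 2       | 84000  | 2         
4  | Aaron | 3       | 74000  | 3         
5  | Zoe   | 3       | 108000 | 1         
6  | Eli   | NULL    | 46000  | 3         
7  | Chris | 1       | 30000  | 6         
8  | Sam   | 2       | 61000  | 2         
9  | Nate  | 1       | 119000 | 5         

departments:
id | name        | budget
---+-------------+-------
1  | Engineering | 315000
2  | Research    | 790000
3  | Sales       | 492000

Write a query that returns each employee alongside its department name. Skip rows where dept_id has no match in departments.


INNER JOIN keeps only employees rows whose dept_id matches an id in departments. Walk through each employee:
  - employee 1 (Bob): dept_id=NULL, no match -> dropped
  - employee 2 (Yara): dept_id=3 -> matches Sales
  - employee 3 (Carol): dept_id=2 -> matches Research
  - employee 4 (Aaron): dept_id=3 -> matches Sales
  - employee 5 (Zoe): dept_id=3 -> matches Sales
  - employee 6 (Eli): dept_id=NULL, no match -> dropped
  - employee 7 (Chris): dept_id=1 -> matches Engineering
  - employee 8 (Sam): dept_id=2 -> matches Research
  - employee 9 (Nate): dept_id=1 -> matches Engineering
So 2 of 9 rows are dropped.

SQL:
SELECT a.name, b.name AS department
FROM employees a
INNER JOIN departments b ON a.dept_id = b.id

Result:
name  | department 
------+------------
Yara  | Sales      
Carol | Research   
Aaron | Sales      
Zoe   | Sales      
Chris | Engineering
Sam   | Research   
Nate  | Engineering


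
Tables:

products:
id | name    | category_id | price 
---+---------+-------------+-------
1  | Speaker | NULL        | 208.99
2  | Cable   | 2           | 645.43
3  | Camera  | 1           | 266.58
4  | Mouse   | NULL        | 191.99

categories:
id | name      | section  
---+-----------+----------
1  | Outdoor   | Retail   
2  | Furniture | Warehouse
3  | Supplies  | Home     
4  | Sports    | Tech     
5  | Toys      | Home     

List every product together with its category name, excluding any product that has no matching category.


INNER JOIN keeps only products rows whose category_id matches an id in categories. Walk through each product:
  - product 1 (Speaker): category_id=NULL, no match -> dropped
  - product 2 (Cable): category_id=2 -> matches Furniture
  - product 3 (Camera): category_id=1 -> matches Outdoor
  - product 4 (Mouse): category_id=NULL, no match -> dropped
So 2 of 4 rows are dropped.

SQL:
SELECT a.name, b.name AS category
FROM products a
INNER JOIN categories b ON a.category_id = b.id

Result:
name   | category 
-------+----------
Cable  | Furniture
Camera | Outdoor  


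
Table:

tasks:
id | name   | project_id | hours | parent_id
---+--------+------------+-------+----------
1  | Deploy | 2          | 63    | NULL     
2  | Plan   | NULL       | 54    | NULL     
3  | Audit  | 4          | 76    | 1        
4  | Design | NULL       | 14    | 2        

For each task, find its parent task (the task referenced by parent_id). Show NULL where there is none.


This is a self-join: tasks is joined to a second copy of itself, matching each row's parent_id to another row's id. Use LEFT JOIN so rows with parent_id=NULL are kept.
  - task 1 (Deploy): parent_id=NULL -> NULL
  - task 2 (Plan): parent_id=NULL -> NULL
  - task 3 (Audit): parent_id=1 -> Deploy
  - task 4 (Design): parent_id=2 -> Plan

SQL:
SELECT a.name AS item, b.name AS parent
FROM tasks a
LEFT JOIN tasks b ON a.parent_id = b.id

Result:
item   | parent
-------+-------
Deploy | NULL  
Plan   | NULL  
Audit  | Deploy
Design | Plan  


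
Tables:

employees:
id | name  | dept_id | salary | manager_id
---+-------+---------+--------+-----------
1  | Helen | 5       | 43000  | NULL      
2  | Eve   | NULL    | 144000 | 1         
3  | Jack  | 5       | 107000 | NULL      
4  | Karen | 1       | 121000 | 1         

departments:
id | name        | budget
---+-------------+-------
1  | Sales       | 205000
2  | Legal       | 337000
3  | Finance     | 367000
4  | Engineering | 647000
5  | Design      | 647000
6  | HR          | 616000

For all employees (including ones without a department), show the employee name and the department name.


LEFT JOIN keeps every row from employees (the left table); where dept_id has no match in departments, the department columns become NULL. Walk through each employee:
  - employee 1 (Helen): dept_id=5 -> matches Design
  - employee 2 (Eve): dept_id=NULL, no match -> kept with NULL
  - employee 3 (Jack): dept_id=5 -> matches Design
  - employee 4 (Karen): dept_id=1 -> matches Sales
All 4 rows appear; 1 has NULL department.

SQL:
SELECT a.name, b.name AS department
FROM employees a
LEFT JOIN departments b ON a.dept_id = b.id

Result:
name  | department
------+-----------
Helen | Design    
Eve   | NULL      
Jack  | Design    
Karen | Sales     


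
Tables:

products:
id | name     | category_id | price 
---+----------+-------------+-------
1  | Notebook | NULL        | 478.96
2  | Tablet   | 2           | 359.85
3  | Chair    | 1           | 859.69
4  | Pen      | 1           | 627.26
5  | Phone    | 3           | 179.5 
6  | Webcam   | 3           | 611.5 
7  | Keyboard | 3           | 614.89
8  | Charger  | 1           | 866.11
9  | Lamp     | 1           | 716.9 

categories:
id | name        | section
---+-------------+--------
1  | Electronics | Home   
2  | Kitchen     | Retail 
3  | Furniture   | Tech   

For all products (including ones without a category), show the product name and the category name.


LEFT JOIN keeps every row from products (the left table); where category_id has no match in categories, the category columns become NULL. Walk through each product:
  - product 1 (Notebook): category_id=NULL, no match -> kept with NULL
  - product 2 (Tablet): category_id=2 -> matches Kitchen
  - product 3 (Chair): category_id=1 -> matches Electronics
  - product 4 (Pen): category_id=1 -> matches Electronics
  - product 5 (Phone): category_id=3 -> matches Furniture
  - product 6 (Webcam): category_id=3 -> matches Furniture
  - product 7 (Keyboard): category_id=3 -> matches Furniture
  - product 8 (Charger): category_id=1 -> matches Electronics
  - product 9 (Lamp): category_id=1 -> matches Electronics
All 9 rows appear; 1 has NULL category.

SQL:
SELECT a.name, b.name AS category
FROM products a
LEFT JOIN categories b ON a.category_id = b.id

Result:
name     | category   
---------+------------
Notebook | NULL       
Tablet   | Kitchen    
Chair    | Electronics
Pen      | Electronics
Phone    | Furniture  
Webcam   | Furniture  
Keyboard | Furniture  
Charger  | Electronics
Lamp     | Electronics


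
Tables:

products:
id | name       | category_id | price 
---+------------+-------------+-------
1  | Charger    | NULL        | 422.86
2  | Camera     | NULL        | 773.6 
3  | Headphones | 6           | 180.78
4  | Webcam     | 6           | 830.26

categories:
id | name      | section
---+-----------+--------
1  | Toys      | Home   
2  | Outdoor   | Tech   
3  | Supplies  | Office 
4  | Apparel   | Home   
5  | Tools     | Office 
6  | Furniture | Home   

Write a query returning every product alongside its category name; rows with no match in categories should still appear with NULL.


LEFT JOIN keeps every row from products (the left table); where category_id has no match in categories, the category columns become NULL. Walk through each product:
  - product 1 (Charger): category_id=NULL, no match -> kept with NULL
  - product 2 (Camera): category_id=NULL, no match -> kept with NULL
  - product 3 (Headphones): category_id=6 -> matches Furniture
  - product 4 (Webcam): category_id=6 -> matches Furniture
All 4 rows appear; 2 have NULL category.

SQL:
SELECT a.name, b.name AS category
FROM products a
LEFT JOIN categories b ON a.category_id = b.id

Result:
name       | category 
-----------+----------
Charger    | NULL     
Camera     | NULL     
Headphones | Furniture
Webcam     | Furniture


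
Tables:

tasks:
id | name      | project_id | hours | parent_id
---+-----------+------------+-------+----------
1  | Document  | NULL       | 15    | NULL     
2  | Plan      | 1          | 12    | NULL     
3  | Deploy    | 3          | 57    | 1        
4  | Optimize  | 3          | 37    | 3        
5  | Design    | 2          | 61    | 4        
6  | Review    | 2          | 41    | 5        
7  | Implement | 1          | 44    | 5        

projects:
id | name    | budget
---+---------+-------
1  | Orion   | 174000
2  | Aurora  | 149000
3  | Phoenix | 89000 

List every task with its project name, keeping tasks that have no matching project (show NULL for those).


LEFT JOIN keeps every row from tasks (the left table); where project_id has no match in projects, the project columns become NULL. Walk through each task:
  - task 1 (Document): project_id=NULL, no match -> kept with NULL
  - task 2 (Plan): project_id=1 -> matches Orion
  - task 3 (Deploy): project_id=3 -> matches Phoenix
  - task 4 (Optimize): project_id=3 -> matches Phoenix
  - task 5 (Design): project_id=2 -> matches Aurora
  - task 6 (Review): project_id=2 -> matches Aurora
  - task 7 (Implement): project_id=1 -> matches Orion
All 7 rows appear; 1 has NULL project.

SQL:
SELECT a.name, b.name AS project
FROM tasks a
LEFT JOIN projects b ON a.project_id = b.id

Result:
name      | project
----------+--------
Document  | NULL   
Plan      | Orion  
Deploy    | Phoenix
Optimize  | Phoenix
Design    | Aurora 
Review    | Aurora 
Implement | Orion  


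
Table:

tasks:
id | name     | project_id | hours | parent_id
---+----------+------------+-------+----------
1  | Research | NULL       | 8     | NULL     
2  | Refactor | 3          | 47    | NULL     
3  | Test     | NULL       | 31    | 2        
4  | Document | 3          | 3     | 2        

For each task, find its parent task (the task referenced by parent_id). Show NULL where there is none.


This is a self-join: tasks is joined to a second copy of itself, matching each row's parent_id to another row's id. Use LEFT JOIN so rows with parent_id=NULL are kept.
  - task 1 (Research): parent_id=NULL -> NULL
  - task 2 (Refactor): parent_id=NULL -> NULL
  - task 3 (Test): parent_id=2 -> Refactor
  - task 4 (Document): parent_id=2 -> Refactor

SQL:
SELECT a.name AS item, b.name AS parent
FROM tasks a
LEFT JOIN tasks b ON a.parent_id = b.id

Result:
item     | parent  
---------+---------
Research | NULL    
Refactor | NULL    
Test     | Refactor
Document | Refactor


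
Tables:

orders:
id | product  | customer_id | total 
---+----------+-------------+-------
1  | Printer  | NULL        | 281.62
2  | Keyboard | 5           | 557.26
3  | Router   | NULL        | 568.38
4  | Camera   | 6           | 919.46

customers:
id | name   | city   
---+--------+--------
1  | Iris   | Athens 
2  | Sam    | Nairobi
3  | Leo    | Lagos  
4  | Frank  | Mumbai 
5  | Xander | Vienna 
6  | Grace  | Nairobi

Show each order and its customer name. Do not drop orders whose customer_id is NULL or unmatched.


LEFT JOIN keeps every row from orders (the left table); where customer_id has no match in customers, the customer columns become NULL. Walk through each order:
  - order 1 (Printer): customer_id=NULL, no match -> kept with NULL
  - order 2 (Keyboard): customer_id=5 -> matches Xander
  - order 3 (Router): customer_id=NULL, no match -> kept with NULL
  - order 4 (Camera): customer_id=6 -> matches Grace
All 4 rows appear; 2 have NULL customer.

SQL:
SELECT a.product, b.name AS customer
FROM orders a
LEFT JOIN customers b ON a.customer_id = b.id

Result:
product  | customer
---------+---------
Printer  | NULL    
Keyboard | Xander  
Router   | NULL    
Camera   | Grace   


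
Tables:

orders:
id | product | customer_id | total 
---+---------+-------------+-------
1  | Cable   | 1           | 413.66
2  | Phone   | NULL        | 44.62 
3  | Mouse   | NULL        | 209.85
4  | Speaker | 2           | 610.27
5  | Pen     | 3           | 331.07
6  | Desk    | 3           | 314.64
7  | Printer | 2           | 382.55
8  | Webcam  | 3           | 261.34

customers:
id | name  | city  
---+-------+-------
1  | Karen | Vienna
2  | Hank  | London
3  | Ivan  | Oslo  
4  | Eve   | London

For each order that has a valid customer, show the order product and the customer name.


INNER JOIN keeps only orders rows whose customer_id matches an id in customers. Walk through each order:
  - order 1 (Cable): customer_id=1 -> matches Karen
  - order 2 (Phone): customer_id=NULL, no match -> dropped
  - order 3 (Mouse): customer_id=NULL, no match -> dropped
  - order 4 (Speaker): customer_id=2 -> matches Hank
  - order 5 (Pen): customer_id=3 -> matches Ivan
  - order 6 (Desk): customer_id=3 -> matches Ivan
  - order 7 (Printer): customer_id=2 -> matches Hank
  - order 8 (Webcam): customer_id=3 -> matches Ivan
So 2 of 8 rows are dropped.

SQL:
SELECT a.product, b.name AS customer
FROM orders a
INNER JOIN customers b ON a.customer_id = b.id

Result:
product | customer
--------+---------
Cable   | Karen   
Speaker | Hank    
Pen     | Ivan    
Desk    | Ivan    
Printer | Hank    
Webcam  | Ivan    


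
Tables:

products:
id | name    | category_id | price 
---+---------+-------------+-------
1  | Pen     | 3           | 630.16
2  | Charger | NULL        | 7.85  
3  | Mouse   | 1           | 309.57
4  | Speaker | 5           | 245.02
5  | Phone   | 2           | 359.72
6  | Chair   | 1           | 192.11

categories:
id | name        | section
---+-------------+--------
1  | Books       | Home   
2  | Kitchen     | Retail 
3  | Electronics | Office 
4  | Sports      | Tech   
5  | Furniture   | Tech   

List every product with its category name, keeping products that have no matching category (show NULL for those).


LEFT JOIN keeps every row from products (the left table); where category_id has no match in categories, the category columns become NULL. Walk through each product:
  - product 1 (Pen): category_id=3 -> matches Electronics
  - product 2 (Charger): category_id=NULL, no match -> kept with NULL
  - product 3 (Mouse): category_id=1 -> matches Books
  - product 4 (Speaker): category_id=5 -> matches Furniture
  - product 5 (Phone): category_id=2 -> matches Kitchen
  - product 6 (Chair): category_id=1 -> matches Books
All 6 rows appear; 1 has NULL category.

SQL:
SELECT a.name, b.name AS category
FROM products a
LEFT JOIN categories b ON a.category_id = b.id

Result:
name    | category   
--------+------------
Pen     | Electronics
Charger | NULL       
Mouse   | Books      
Speaker | Furniture  
Phone   | Kitchen    
Chair   | Books      


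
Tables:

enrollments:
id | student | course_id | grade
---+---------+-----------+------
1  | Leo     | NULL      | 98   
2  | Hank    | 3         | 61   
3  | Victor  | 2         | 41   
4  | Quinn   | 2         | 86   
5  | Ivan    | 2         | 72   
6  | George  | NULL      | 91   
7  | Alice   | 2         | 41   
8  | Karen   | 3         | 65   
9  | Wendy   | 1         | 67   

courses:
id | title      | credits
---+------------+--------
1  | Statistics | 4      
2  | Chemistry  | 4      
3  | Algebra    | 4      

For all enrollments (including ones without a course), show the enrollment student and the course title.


LEFT JOIN keeps every row from enrollments (the left table); where course_id has no match in courses, the course columns become NULL. Walk through each enrollment:
  - enrollment 1 (Leo): course_id=NULL, no match -> kept with NULL
  - enrollment 2 (Hank): course_id=3 -> matches Algebra
  - enrollment 3 (Victor): course_id=2 -> matches Chemistry
  - enrollment 4 (Quinn): course_id=2 -> matches Chemistry
  - enrollment 5 (Ivan): course_id=2 -> matches Chemistry
  - enrollment 6 (George): course_id=NULL, no match -> kept with NULL
  - enrollment 7 (Alice): course_id=2 -> matches Chemistry
  - enrollment 8 (Karen): course_id=3 -> matches Algebra
  - enrollment 9 (Wendy): course_id=1 -> matches Statistics
All 9 rows appear; 2 have NULL course.

SQL:
SELECT a.student, b.title AS course
FROM enrollments a
LEFT JOIN courses b ON a.course_id = b.id

Result:
student | course    
--------+-----------
Leo     | NULL      
Hank    | Algebra   
Victor  | Chemistry 
Quinn   | Chemistry 
Ivan    | Chemistry 
George  | NULL      
Alice   | Chemistry 
Karen   | Algebra   
Wendy   | Statistics


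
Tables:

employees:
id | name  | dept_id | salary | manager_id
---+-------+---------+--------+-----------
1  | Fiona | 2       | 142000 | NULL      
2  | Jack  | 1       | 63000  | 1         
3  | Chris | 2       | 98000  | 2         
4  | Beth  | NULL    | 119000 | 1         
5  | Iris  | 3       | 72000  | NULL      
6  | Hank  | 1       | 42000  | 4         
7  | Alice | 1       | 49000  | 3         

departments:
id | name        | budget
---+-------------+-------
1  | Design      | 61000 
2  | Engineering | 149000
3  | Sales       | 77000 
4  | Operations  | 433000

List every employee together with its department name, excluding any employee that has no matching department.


INNER JOIN keeps only employees rows whose dept_id matches an id in departments. Walk through each employee:
  - employee 1 (Fiona): dept_id=2 -> matches Engineering
  - employee 2 (Jack): dept_id=1 -> matches Design
  - employee 3 (Chris): dept_id=2 -> matches Engineering
  - employee 4 (Beth): dept_id=NULL, no match -> dropped
  - employee 5 (Iris): dept_id=3 -> matches Sales
  - employee 6 (Hank): dept_id=1 -> matches Design
  - employee 7 (Alice): dept_id=1 -> matches Design
So 1 of 7 rows is dropped.

SQL:
SELECT a.name, b.name AS department
FROM employees a
INNER JOIN departments b ON a.dept_id = b.id

Result:
name  | department 
------+------------
Fiona | Engineering
Jack  | Design     
Chris | Engineering
Iris  | Sales      
Hank  | Design     
Alice | Design     


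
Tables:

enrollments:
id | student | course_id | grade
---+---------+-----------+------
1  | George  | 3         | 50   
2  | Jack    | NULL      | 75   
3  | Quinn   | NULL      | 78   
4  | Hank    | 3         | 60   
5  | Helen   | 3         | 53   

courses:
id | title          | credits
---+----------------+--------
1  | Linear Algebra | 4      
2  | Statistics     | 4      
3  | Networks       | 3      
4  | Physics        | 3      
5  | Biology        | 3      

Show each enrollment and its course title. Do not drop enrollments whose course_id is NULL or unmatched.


LEFT JOIN keeps every row from enrollments (the left table); where course_id has no match in courses, the course columns become NULL. Walk through each enrollment:
  - enrollment 1 (George): course_id=3 -> matches Networks
  - enrollment 2 (Jack): course_id=NULL, no match -> kept with NULL
  - enrollment 3 (Quinn): course_id=NULL, no match -> kept with NULL
  - enrollment 4 (Hank): course_id=3 -> matches Networks
  - enrollment 5 (Helen): course_id=3 -> matches Networks
All 5 rows appear; 2 have NULL course.

SQL:
SELECT a.student, b.title AS course
FROM enrollments a
LEFT JOIN courses b ON a.course_id = b.id

Result:
student | course  
--------+---------
George  | Networks
Jack    | NULL    
Quinn   | NULL    
Hank    | Networks
Helen   | Networks


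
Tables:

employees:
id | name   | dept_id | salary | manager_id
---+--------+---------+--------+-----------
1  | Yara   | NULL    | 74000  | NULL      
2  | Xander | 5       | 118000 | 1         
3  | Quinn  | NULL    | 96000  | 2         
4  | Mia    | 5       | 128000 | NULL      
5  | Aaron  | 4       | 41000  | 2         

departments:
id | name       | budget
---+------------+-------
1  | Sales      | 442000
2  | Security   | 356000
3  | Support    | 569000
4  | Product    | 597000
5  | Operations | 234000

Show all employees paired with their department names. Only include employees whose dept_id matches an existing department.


INNER JOIN keeps only employees rows whose dept_id matches an id in departments. Walk through each employee:
  - employee 1 (Yara): dept_id=NULL, no match -> dropped
  - employee 2 (Xander): dept_id=5 -> matches Operations
  - employee 3 (Quinn): dept_id=NULL, no match -> dropped
  - employee 4 (Mia): dept_id=5 -> matches Operations
  - employee 5 (Aaron): dept_id=4 -> matches Product
So 2 of 5 rows are dropped.

SQL:
SELECT a.name, b.name AS department
FROM employees a
INNER JOIN departments b ON a.dept_id = b.id

Result:
name   | department
-------+-----------
Xander | Operations
Mia    | Operations
Aaron  | Product   


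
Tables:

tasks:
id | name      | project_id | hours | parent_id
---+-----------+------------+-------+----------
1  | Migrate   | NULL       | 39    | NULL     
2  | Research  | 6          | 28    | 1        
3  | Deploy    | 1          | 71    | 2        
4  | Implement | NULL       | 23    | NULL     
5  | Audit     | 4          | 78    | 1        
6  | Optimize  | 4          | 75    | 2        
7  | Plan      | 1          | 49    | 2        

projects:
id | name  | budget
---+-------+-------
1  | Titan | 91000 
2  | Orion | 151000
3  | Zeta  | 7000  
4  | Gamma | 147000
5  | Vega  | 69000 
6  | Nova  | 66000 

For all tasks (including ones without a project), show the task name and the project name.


LEFT JOIN keeps every row from tasks (the left table); where project_id has no match in projects, the project columns become NULL. Walk through each task:
  - task 1 (Migrate): project_id=NULL, no match -> kept with NULL
  - task 2 (Research): project_id=6 -> matches Nova
  - task 3 (Deploy): project_id=1 -> matches Titan
  - task 4 (Implement): project_id=NULL, no match -> kept with NULL
  - task 5 (Audit): project_id=4 -> matches Gamma
  - task 6 (Optimize): project_id=4 -> matches Gamma
  - task 7 (Plan): project_id=1 -> matches Titan
All 7 rows appear; 2 have NULL project.

SQL:
SELECT a.name, b.name AS project
FROM tasks a
LEFT JOIN projects b ON a.project_id = b.id

Result:
name      | project
----------+--------
Migrate   | NULL   
Research  | Nova   
Deploy    | Titan  
Implement | NULL   
Audit     | Gamma  
Optimize  | Gamma  
Plan      | Titan  


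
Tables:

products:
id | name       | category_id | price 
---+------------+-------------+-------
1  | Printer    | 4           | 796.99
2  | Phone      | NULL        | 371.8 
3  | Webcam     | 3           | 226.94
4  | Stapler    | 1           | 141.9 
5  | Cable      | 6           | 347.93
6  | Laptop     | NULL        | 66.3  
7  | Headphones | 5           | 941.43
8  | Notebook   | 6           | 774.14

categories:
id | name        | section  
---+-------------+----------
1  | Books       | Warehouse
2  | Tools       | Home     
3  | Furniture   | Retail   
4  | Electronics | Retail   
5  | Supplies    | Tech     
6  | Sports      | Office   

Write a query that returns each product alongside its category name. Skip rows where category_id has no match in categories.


INNER JOIN keeps only products rows whose category_id matches an id in categories. Walk through each product:
  - product 1 (Printer): category_id=4 -> matches Electronics
  - product 2 (Phone): category_id=NULL, no match -> dropped
  - product 3 (Webcam): category_id=3 -> matches Furniture
  - product 4 (Stapler): category_id=1 -> matches Books
  - product 5 (Cable): category_id=6 -> matches Sports
  - product 6 (Laptop): category_id=NULL, no match -> dropped
  - product 7 (Headphones): category_id=5 -> matches Supplies
  - product 8 (Notebook): category_id=6 -> matches Sports
So 2 of 8 rows are dropped.

SQL:
SELECT a.name, b.name AS category
FROM products a
INNER JOIN categories b ON a.category_id = b.id

Result:
name       | category   
-----------+------------
Printer    | Electronics
Webcam     | Furniture  
Stapler    | Books      
Cable      | Sports     
Headphones | Supplies   
Notebook   | Sports     


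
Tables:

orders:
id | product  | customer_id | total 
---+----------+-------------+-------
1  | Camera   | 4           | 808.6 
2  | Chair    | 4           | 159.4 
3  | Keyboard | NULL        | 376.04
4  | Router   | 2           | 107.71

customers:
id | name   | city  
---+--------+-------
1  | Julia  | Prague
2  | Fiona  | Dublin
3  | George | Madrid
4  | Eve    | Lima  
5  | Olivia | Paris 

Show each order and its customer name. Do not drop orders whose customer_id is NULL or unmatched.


LEFT JOIN keeps every row from orders (the left table); where customer_id has no match in customers, the customer columns become NULL. Walk through each order:
  - order 1 (Camera): customer_id=4 -> matches Eve
  - order 2 (Chair): customer_id=4 -> matches Eve
  - order 3 (Keyboard): customer_id=NULL, no match -> kept with NULL
  - order 4 (Router): customer_id=2 -> matches Fiona
All 4 rows appear; 1 has NULL customer.

SQL:
SELECT a.product, b.name AS customer
FROM orders a
LEFT JOIN customers b ON a.customer_id = b.id

Result:
product  | customer
---------+---------
Camera   | Eve     
Chair    | Eve     
Keyboard | NULL    
Router   | Fiona   


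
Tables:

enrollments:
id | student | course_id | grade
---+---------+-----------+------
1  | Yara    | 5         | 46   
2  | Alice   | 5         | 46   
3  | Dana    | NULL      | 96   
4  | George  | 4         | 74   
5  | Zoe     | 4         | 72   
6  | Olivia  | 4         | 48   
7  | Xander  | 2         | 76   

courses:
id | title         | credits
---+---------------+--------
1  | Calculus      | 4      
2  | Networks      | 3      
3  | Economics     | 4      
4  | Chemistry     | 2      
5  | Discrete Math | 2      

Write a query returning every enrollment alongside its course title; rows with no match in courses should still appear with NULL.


LEFT JOIN keeps every row from enrollments (the left table); where course_id has no match in courses, the course columns become NULL. Walk through each enrollment:
  - enrollment 1 (Yara): course_id=5 -> matches Discrete Math
  - enrollment 2 (Alice): course_id=5 -> matches Discrete Math
  - enrollment 3 (Dana): course_id=NULL, no match -> kept with NULL
  - enrollment 4 (George): course_id=4 -> matches Chemistry
  - enrollment 5 (Zoe): course_id=4 -> matches Chemistry
  - enrollment 6 (Olivia): course_id=4 -> matches Chemistry
  - enrollment 7 (Xander): course_id=2 -> matches Networks
All 7 rows appear; 1 has NULL course.

SQL:
SELECT a.student, b.title AS course
FROM enrollments a
LEFT JOIN courses b ON a.course_id = b.id

Result:
student | course       
--------+--------------
Yara    | Discrete Math
Alice   | Discrete Math
Dana    | NULL         
George  | Chemistry    
Zoe     | Chemistry    
Olivia  | Chemistry    
Xander  | Networks     


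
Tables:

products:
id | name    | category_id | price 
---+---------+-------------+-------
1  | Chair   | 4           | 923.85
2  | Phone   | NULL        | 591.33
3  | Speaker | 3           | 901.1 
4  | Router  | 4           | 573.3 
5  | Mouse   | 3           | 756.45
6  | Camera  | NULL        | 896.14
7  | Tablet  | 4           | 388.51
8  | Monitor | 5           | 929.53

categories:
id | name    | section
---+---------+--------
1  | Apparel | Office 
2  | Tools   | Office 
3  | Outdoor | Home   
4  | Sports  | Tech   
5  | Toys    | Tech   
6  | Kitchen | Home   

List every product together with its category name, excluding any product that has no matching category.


INNER JOIN keeps only products rows whose category_id matches an id in categories. Walk through each product:
  - product 1 (Chair): category_id=4 -> matches Sports
  - product 2 (Phone): category_id=NULL, no match -> dropped
  - product 3 (Speaker): category_id=3 -> matches Outdoor
  - product 4 (Router): category_id=4 -> matches Sports
  - product 5 (Mouse): category_id=3 -> matches Outdoor
  - product 6 (Camera): category_id=NULL, no match -> dropped
  - product 7 (Tablet): category_id=4 -> matches Sports
  - product 8 (Monitor): category_id=5 -> matches Toys
So 2 of 8 rows are dropped.

SQL:
SELECT a.name, b.name AS category
FROM products a
INNER JOIN categories b ON a.category_id = b.id

Result:
name    | category
--------+---------
Chair   | Sports  
Speaker | Outdoor 
Router  | Sports  
Mouse   | Outdoor 
Tablet  | Sports  
Monitor | Toys    
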